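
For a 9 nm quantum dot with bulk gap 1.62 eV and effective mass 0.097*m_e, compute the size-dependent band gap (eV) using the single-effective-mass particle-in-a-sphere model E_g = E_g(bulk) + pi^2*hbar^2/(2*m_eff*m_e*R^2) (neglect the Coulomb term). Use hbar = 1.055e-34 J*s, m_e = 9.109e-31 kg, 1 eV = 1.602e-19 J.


Radius R = 9/2 nm = 4.5e-09 m
Confinement energy dE = pi^2 * hbar^2 / (2 * m_eff * m_e * R^2)
dE = pi^2 * (1.055e-34)^2 / (2 * 0.097 * 9.109e-31 * (4.5e-09)^2) J, divided by 1.602e-19 J/eV
dE = 0.1916 eV
Total band gap = E_g(bulk) + dE = 1.62 + 0.1916 = 1.8116 eV

1.8116


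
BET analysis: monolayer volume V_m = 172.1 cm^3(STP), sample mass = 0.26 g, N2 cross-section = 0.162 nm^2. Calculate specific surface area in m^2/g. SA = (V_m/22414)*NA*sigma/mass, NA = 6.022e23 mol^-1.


Number of moles in monolayer = V_m / 22414 = 172.1 / 22414 = 0.00767824
Number of molecules = moles * NA = 0.00767824 * 6.022e23
SA = molecules * sigma / mass
SA = (172.1 / 22414) * 6.022e23 * 0.162e-18 / 0.26
SA = 2881.0 m^2/g

2881.0


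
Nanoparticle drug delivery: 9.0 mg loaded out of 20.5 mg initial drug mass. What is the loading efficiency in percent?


Drug loading efficiency = (drug loaded / drug initial) * 100
DLE = 9.0 / 20.5 * 100
DLE = 0.439 * 100
DLE = 43.9%

43.9


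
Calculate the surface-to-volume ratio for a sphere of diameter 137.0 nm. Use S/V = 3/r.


Radius r = 137.0/2 = 68.5 nm
S/V = 3 / r = 3 / 68.5
S/V = 0.0438 nm^-1

0.0438


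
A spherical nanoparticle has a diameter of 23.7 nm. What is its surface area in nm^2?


Radius r = 23.7/2 = 11.85 nm
Surface area SA = 4 * pi * r^2
SA = 4 * pi * (11.85)^2
SA = 1764.6 nm^2

1764.6


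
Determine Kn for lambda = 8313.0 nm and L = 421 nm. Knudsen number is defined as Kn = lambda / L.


Knudsen number Kn = lambda / L
Kn = 8313.0 / 421
Kn = 19.7458

19.7458


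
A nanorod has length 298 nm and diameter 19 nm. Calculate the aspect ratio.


Aspect ratio AR = length / diameter
AR = 298 / 19
AR = 15.68

15.68


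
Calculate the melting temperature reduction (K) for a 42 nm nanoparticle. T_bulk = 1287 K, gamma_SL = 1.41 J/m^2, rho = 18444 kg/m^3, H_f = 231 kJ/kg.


Radius R = 42/2 = 21 nm = 2.1e-08 m
Convert H_f = 231 kJ/kg = 231000 J/kg
dT = 2 * gamma_SL * T_bulk / (rho * H_f * R)
dT = 2 * 1.41 * 1287 / (18444 * 231000 * 2.1e-08)
dT = 40.6 K

40.6


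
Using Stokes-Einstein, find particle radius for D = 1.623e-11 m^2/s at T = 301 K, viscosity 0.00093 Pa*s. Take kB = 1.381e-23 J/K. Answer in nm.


Stokes-Einstein: R = kB*T / (6*pi*eta*D)
R = 1.381e-23 * 301 / (6 * pi * 0.00093 * 1.623e-11)
R = 1.46102e-08 m = 14.61 nm

14.61


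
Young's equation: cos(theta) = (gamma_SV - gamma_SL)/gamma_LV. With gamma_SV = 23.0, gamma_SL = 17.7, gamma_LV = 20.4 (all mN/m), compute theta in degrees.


cos(theta) = (gamma_SV - gamma_SL) / gamma_LV
cos(theta) = (23.0 - 17.7) / 20.4
cos(theta) = 0.259804
theta = arccos(0.259804) = 74.94 degrees

74.94


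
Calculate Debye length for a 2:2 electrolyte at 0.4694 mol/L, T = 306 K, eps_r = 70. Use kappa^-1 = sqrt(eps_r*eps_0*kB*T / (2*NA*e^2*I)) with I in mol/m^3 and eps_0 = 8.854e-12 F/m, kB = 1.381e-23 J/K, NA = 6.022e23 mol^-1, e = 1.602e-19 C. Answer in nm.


Ionic strength I = 0.4694 * 2^2 * 1000 = 1877.6 mol/m^3
kappa^-1 = sqrt(70 * 8.854e-12 * 1.381e-23 * 306 / (2 * 6.022e23 * (1.602e-19)^2 * 1877.6))
kappa^-1 = 0.212 nm

0.212


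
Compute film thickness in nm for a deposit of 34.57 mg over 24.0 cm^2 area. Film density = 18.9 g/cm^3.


Convert: m = 34.57 mg = 3.4570e-05 kg, A = 24.0 cm^2 = 2.4000e-03 m^2, rho = 18.9 g/cm^3 = 18900 kg/m^3
t = m / (A * rho)
t = 3.4570e-05 / (2.4000e-03 * 18900)
t = 7.6213e-07 m = 762.1 nm

762.1


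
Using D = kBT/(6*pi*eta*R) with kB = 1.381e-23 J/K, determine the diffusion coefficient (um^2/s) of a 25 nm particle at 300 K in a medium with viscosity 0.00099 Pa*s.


Radius R = 25/2 = 12.5 nm = 1.25e-08 m
D = kB*T / (6*pi*eta*R)
D = 1.381e-23 * 300 / (6 * pi * 0.00099 * 1.25e-08)
D = 1.7761e-11 m^2/s = 17.761 um^2/s

17.761


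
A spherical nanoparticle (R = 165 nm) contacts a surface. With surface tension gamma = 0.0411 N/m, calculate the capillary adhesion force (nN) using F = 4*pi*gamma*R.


Convert radius: R = 165 nm = 1.65e-07 m
F = 4 * pi * gamma * R
F = 4 * pi * 0.0411 * 1.65e-07
F = 8.52188e-08 N = 85.2188 nN

85.2188


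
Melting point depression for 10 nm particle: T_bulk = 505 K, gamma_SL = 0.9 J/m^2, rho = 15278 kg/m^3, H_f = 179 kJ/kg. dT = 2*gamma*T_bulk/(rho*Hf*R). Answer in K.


Radius R = 10/2 = 5 nm = 5e-09 m
Convert H_f = 179 kJ/kg = 179000 J/kg
dT = 2 * gamma_SL * T_bulk / (rho * H_f * R)
dT = 2 * 0.9 * 505 / (15278 * 179000 * 5e-09)
dT = 66.5 K

66.5


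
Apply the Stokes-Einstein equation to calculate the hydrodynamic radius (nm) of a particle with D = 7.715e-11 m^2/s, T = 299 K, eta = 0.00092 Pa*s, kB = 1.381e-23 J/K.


Stokes-Einstein: R = kB*T / (6*pi*eta*D)
R = 1.381e-23 * 299 / (6 * pi * 0.00092 * 7.715e-11)
R = 3.08631e-09 m = 3.09 nm

3.09


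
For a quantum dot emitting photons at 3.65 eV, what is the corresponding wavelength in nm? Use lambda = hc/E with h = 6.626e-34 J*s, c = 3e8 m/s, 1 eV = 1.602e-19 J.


Convert energy: E = 3.65 eV = 3.65 * 1.602e-19 = 5.8473e-19 J
lambda = h*c / E = 6.626e-34 * 3e8 / 5.8473e-19
lambda = 3.39952e-07 m = 340.0 nm

340.0


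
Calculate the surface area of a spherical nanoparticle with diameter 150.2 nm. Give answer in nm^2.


Radius r = 150.2/2 = 75.1 nm
Surface area SA = 4 * pi * r^2
SA = 4 * pi * (75.1)^2
SA = 70874.46 nm^2

70874.46


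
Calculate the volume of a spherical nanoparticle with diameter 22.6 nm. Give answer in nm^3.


Radius r = 22.6/2 = 11.3 nm
Volume V = (4/3) * pi * r^3
V = (4/3) * pi * (11.3)^3
V = 6043.99 nm^3

6043.99


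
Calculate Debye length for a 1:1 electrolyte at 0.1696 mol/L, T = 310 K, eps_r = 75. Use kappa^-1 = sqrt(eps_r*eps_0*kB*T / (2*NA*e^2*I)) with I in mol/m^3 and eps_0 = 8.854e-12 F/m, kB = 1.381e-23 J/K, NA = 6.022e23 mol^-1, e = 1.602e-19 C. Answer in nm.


Ionic strength I = 0.1696 * 1^2 * 1000 = 169.6 mol/m^3
kappa^-1 = sqrt(75 * 8.854e-12 * 1.381e-23 * 310 / (2 * 6.022e23 * (1.602e-19)^2 * 169.6))
kappa^-1 = 0.736 nm

0.736


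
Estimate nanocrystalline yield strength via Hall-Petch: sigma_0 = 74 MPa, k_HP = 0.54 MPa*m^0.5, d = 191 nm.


d = 191 nm = 1.91e-07 m
sqrt(d) = 0.0004370355
Hall-Petch contribution = k / sqrt(d) = 0.54 / 0.0004370355 = 1235.6 MPa
sigma = sigma_0 + k/sqrt(d) = 74 + 1235.6 = 1309.6 MPa

1309.6


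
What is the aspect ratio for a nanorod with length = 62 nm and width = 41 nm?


Aspect ratio AR = length / diameter
AR = 62 / 41
AR = 1.51

1.51


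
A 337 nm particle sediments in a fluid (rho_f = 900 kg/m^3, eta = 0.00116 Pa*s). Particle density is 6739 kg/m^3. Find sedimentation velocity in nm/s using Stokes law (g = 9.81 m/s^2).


Radius R = 337/2 nm = 1.685e-07 m
Density difference = 6739 - 900 = 5839 kg/m^3
v = 2 * R^2 * (rho_p - rho_f) * g / (9 * eta)
v = 2 * (1.685e-07)^2 * 5839 * 9.81 / (9 * 0.00116)
v = 3.11556e-07 m/s = 311.5565 nm/s

311.5565


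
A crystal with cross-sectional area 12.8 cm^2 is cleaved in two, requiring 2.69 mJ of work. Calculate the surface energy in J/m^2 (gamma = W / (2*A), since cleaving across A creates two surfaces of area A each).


Convert: A = 12.8 cm^2 = 0.00128 m^2, W = 2.69 mJ = 0.00269 J
Cleaving exposes two faces of area A, so total new surface = 2*A and gamma = W / (2*A)
gamma = 0.00269 / (2 * 0.00128)
gamma = 1.051 J/m^2

1.051


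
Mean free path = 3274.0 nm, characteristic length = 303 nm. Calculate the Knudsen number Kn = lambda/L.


Knudsen number Kn = lambda / L
Kn = 3274.0 / 303
Kn = 10.8053

10.8053


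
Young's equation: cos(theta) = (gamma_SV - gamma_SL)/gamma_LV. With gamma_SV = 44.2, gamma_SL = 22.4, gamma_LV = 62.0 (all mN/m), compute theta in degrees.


cos(theta) = (gamma_SV - gamma_SL) / gamma_LV
cos(theta) = (44.2 - 22.4) / 62.0
cos(theta) = 0.351613
theta = arccos(0.351613) = 69.41 degrees

69.41


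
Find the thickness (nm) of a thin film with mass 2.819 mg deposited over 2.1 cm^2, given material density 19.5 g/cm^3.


Convert: m = 2.819 mg = 2.8190e-06 kg, A = 2.1 cm^2 = 2.1000e-04 m^2, rho = 19.5 g/cm^3 = 19500 kg/m^3
t = m / (A * rho)
t = 2.8190e-06 / (2.1000e-04 * 19500)
t = 6.8840e-07 m = 688.4 nm

688.4


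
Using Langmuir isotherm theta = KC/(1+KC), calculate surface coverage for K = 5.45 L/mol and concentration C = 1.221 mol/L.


Langmuir isotherm: theta = K*C / (1 + K*C)
K*C = 5.45 * 1.221 = 6.65445
theta = 6.65445 / (1 + 6.65445) = 6.65445 / 7.65445
theta = 0.8694

0.8694


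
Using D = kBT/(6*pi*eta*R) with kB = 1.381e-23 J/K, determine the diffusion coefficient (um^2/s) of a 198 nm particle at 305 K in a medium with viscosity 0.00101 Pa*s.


Radius R = 198/2 = 99 nm = 9.9e-08 m
D = kB*T / (6*pi*eta*R)
D = 1.381e-23 * 305 / (6 * pi * 0.00101 * 9.9e-08)
D = 2.23479e-12 m^2/s = 2.235 um^2/s

2.235


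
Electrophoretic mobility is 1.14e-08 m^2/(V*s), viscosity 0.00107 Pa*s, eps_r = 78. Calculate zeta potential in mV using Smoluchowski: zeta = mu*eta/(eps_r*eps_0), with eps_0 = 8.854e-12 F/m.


Smoluchowski equation: zeta = mu * eta / (eps_r * eps_0)
zeta = 1.14e-08 * 0.00107 / (78 * 8.854e-12)
zeta = 0.017663 V = 17.66 mV

17.66


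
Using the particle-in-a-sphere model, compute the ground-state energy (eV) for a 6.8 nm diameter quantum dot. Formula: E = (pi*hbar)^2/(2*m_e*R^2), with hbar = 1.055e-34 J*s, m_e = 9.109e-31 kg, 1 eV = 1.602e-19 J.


Radius R = 6.8/2 = 3.4 nm = 3.4e-09 m
E = (pi * 1.055e-34)^2 / (2 * 9.109e-31 * (3.4e-09)^2)
E(J) = 5.2161e-21
E = E(J) / 1.602e-19 = 0.0326 eV

0.0326


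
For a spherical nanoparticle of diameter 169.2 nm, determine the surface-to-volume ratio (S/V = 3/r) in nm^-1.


Radius r = 169.2/2 = 84.6 nm
S/V = 3 / r = 3 / 84.6
S/V = 0.0355 nm^-1

0.0355


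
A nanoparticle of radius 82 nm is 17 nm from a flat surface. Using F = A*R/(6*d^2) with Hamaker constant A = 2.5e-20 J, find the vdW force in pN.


Convert to SI: R = 82 nm = 8.2e-08 m, d = 17 nm = 1.7e-08 m
F = A * R / (6 * d^2)
F = 2.5e-20 * 8.2e-08 / (6 * (1.7e-08)^2)
F = 1.18224e-12 N = 1.182 pN

1.182


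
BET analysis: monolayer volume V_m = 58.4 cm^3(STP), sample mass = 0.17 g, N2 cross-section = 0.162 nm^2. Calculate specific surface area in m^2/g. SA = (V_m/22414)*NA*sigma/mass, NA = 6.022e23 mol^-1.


Number of moles in monolayer = V_m / 22414 = 58.4 / 22414 = 0.00260551
Number of molecules = moles * NA = 0.00260551 * 6.022e23
SA = molecules * sigma / mass
SA = (58.4 / 22414) * 6.022e23 * 0.162e-18 / 0.17
SA = 1495.2 m^2/g

1495.2


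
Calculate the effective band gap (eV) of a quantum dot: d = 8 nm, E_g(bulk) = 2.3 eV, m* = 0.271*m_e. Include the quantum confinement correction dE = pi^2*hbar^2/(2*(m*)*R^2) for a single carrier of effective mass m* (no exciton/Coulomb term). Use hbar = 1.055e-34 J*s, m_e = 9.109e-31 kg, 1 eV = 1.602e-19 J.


Radius R = 8/2 nm = 4e-09 m
Confinement energy dE = pi^2 * hbar^2 / (2 * m_eff * m_e * R^2)
dE = pi^2 * (1.055e-34)^2 / (2 * 0.271 * 9.109e-31 * (4e-09)^2) J, divided by 1.602e-19 J/eV
dE = 0.0868 eV
Total band gap = E_g(bulk) + dE = 2.3 + 0.0868 = 2.3868 eV

2.3868


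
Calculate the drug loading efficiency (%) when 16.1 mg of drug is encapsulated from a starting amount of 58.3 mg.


Drug loading efficiency = (drug loaded / drug initial) * 100
DLE = 16.1 / 58.3 * 100
DLE = 0.2762 * 100
DLE = 27.62%

27.62


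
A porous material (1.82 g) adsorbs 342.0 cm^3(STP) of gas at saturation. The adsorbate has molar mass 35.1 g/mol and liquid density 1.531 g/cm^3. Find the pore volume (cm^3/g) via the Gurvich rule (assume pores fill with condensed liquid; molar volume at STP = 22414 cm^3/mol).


Moles adsorbed n = V_ads / 22414 = 342.0 / 22414 = 1.525832e-02 mol
Liquid volume V_liq = n * M / rho_liq = 1.525832e-02 * 35.1 / 1.531 = 0.34982 cm^3
Specific pore volume V_pore = V_liq / m_sample = 0.34982 / 1.82
V_pore = 0.1922 cm^3/g

0.1922


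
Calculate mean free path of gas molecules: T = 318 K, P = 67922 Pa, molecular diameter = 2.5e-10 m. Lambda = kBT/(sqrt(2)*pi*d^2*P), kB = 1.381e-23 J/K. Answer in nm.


Mean free path: lambda = kB*T / (sqrt(2) * pi * d^2 * P)
lambda = 1.381e-23 * 318 / (sqrt(2) * pi * (2.5e-10)^2 * 67922)
lambda = 2.32844e-07 m
lambda = 232.84 nm

232.84


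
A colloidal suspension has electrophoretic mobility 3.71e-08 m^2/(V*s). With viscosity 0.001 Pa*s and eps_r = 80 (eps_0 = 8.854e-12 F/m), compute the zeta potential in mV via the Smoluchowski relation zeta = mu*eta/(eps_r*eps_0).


Smoluchowski equation: zeta = mu * eta / (eps_r * eps_0)
zeta = 3.71e-08 * 0.001 / (80 * 8.854e-12)
zeta = 0.052377 V = 52.38 mV

52.38


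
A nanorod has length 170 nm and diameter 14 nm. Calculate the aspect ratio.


Aspect ratio AR = length / diameter
AR = 170 / 14
AR = 12.14

12.14


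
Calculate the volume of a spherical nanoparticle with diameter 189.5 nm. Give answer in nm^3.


Radius r = 189.5/2 = 94.75 nm
Volume V = (4/3) * pi * r^3
V = (4/3) * pi * (94.75)^3
V = 3563085.68 nm^3

3563085.68


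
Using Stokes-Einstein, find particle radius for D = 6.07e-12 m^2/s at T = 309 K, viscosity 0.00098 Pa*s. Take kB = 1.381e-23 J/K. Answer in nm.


Stokes-Einstein: R = kB*T / (6*pi*eta*D)
R = 1.381e-23 * 309 / (6 * pi * 0.00098 * 6.07e-12)
R = 3.80572e-08 m = 38.06 nm

38.06


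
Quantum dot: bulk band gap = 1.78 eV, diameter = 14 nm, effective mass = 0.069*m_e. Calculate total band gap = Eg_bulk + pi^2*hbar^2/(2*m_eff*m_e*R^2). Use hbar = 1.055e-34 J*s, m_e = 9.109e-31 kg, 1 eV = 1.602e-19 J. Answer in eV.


Radius R = 14/2 nm = 7e-09 m
Confinement energy dE = pi^2 * hbar^2 / (2 * m_eff * m_e * R^2)
dE = pi^2 * (1.055e-34)^2 / (2 * 0.069 * 9.109e-31 * (7e-09)^2) J, divided by 1.602e-19 J/eV
dE = 0.1113 eV
Total band gap = E_g(bulk) + dE = 1.78 + 0.1113 = 1.8913 eV

1.8913


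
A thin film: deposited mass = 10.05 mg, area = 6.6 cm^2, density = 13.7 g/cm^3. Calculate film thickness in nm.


Convert: m = 10.05 mg = 1.0050e-05 kg, A = 6.6 cm^2 = 6.6000e-04 m^2, rho = 13.7 g/cm^3 = 13700 kg/m^3
t = m / (A * rho)
t = 1.0050e-05 / (6.6000e-04 * 13700)
t = 1.1115e-06 m = 1111.5 nm

1111.5


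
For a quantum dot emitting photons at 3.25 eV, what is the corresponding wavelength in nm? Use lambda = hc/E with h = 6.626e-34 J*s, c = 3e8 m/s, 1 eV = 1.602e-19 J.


Convert energy: E = 3.25 eV = 3.25 * 1.602e-19 = 5.2065e-19 J
lambda = h*c / E = 6.626e-34 * 3e8 / 5.2065e-19
lambda = 3.81792e-07 m = 381.8 nm

381.8


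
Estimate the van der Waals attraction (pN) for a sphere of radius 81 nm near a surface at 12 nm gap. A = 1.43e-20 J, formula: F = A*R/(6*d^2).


Convert to SI: R = 81 nm = 8.1e-08 m, d = 12 nm = 1.2e-08 m
F = A * R / (6 * d^2)
F = 1.43e-20 * 8.1e-08 / (6 * (1.2e-08)^2)
F = 1.34062e-12 N = 1.341 pN

1.341


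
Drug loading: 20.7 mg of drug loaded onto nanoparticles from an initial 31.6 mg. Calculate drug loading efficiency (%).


Drug loading efficiency = (drug loaded / drug initial) * 100
DLE = 20.7 / 31.6 * 100
DLE = 0.6551 * 100
DLE = 65.51%

65.51


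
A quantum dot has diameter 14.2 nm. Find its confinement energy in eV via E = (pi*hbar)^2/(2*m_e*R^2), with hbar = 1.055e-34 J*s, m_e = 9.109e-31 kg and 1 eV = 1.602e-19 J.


Radius R = 14.2/2 = 7.1 nm = 7.1e-09 m
E = (pi * 1.055e-34)^2 / (2 * 9.109e-31 * (7.1e-09)^2)
E(J) = 1.19615e-21
E = E(J) / 1.602e-19 = 0.0075 eV

0.0075


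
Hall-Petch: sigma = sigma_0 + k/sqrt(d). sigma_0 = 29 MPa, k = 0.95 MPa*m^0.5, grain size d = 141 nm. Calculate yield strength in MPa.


d = 141 nm = 1.41e-07 m
sqrt(d) = 0.0003754997
Hall-Petch contribution = k / sqrt(d) = 0.95 / 0.0003754997 = 2530.0 MPa
sigma = sigma_0 + k/sqrt(d) = 29 + 2530.0 = 2559.0 MPa

2559.0


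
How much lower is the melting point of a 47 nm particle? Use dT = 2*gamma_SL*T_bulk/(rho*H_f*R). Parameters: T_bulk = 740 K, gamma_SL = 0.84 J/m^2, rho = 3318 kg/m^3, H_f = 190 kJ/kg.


Radius R = 47/2 = 23.5 nm = 2.35e-08 m
Convert H_f = 190 kJ/kg = 190000 J/kg
dT = 2 * gamma_SL * T_bulk / (rho * H_f * R)
dT = 2 * 0.84 * 740 / (3318 * 190000 * 2.35e-08)
dT = 83.9 K

83.9


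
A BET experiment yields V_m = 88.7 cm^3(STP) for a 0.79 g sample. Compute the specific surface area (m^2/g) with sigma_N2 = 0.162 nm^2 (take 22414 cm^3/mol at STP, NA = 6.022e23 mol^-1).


Number of moles in monolayer = V_m / 22414 = 88.7 / 22414 = 0.00395735
Number of molecules = moles * NA = 0.00395735 * 6.022e23
SA = molecules * sigma / mass
SA = (88.7 / 22414) * 6.022e23 * 0.162e-18 / 0.79
SA = 488.7 m^2/g

488.7


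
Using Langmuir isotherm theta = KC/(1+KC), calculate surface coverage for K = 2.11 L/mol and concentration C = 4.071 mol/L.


Langmuir isotherm: theta = K*C / (1 + K*C)
K*C = 2.11 * 4.071 = 8.58981
theta = 8.58981 / (1 + 8.58981) = 8.58981 / 9.58981
theta = 0.8957

0.8957


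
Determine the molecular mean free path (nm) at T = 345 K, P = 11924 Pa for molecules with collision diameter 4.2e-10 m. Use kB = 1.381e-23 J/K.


Mean free path: lambda = kB*T / (sqrt(2) * pi * d^2 * P)
lambda = 1.381e-23 * 345 / (sqrt(2) * pi * (4.2e-10)^2 * 11924)
lambda = 5.09832e-07 m
lambda = 509.83 nm

509.83


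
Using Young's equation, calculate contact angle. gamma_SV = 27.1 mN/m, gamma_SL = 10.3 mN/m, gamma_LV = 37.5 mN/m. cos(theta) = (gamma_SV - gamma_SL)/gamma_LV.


cos(theta) = (gamma_SV - gamma_SL) / gamma_LV
cos(theta) = (27.1 - 10.3) / 37.5
cos(theta) = 0.448
theta = arccos(0.448) = 63.38 degrees

63.38


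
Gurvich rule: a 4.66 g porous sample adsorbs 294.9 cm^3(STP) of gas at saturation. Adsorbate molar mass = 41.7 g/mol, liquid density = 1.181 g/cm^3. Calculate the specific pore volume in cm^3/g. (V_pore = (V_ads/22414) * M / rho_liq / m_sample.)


Moles adsorbed n = V_ads / 22414 = 294.9 / 22414 = 1.315696e-02 mol
Liquid volume V_liq = n * M / rho_liq = 1.315696e-02 * 41.7 / 1.181 = 0.46456 cm^3
Specific pore volume V_pore = V_liq / m_sample = 0.46456 / 4.66
V_pore = 0.0997 cm^3/g

0.0997


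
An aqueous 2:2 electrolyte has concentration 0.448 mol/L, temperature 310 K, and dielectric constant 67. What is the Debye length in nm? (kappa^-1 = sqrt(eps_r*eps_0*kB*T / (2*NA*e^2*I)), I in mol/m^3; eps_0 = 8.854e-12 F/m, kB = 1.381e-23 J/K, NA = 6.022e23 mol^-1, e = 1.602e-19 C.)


Ionic strength I = 0.448 * 2^2 * 1000 = 1792 mol/m^3
kappa^-1 = sqrt(67 * 8.854e-12 * 1.381e-23 * 310 / (2 * 6.022e23 * (1.602e-19)^2 * 1792))
kappa^-1 = 0.214 nm

0.214


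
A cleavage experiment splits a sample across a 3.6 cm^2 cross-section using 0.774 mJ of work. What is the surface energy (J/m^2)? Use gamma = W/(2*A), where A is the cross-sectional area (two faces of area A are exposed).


Convert: A = 3.6 cm^2 = 0.00036 m^2, W = 0.774 mJ = 0.000774 J
Cleaving exposes two faces of area A, so total new surface = 2*A and gamma = W / (2*A)
gamma = 0.000774 / (2 * 0.00036)
gamma = 1.075 J/m^2

1.075


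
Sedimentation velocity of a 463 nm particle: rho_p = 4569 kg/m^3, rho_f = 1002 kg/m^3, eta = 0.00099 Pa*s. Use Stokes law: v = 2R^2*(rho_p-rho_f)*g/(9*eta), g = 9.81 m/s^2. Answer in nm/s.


Radius R = 463/2 nm = 2.315e-07 m
Density difference = 4569 - 1002 = 3567 kg/m^3
v = 2 * R^2 * (rho_p - rho_f) * g / (9 * eta)
v = 2 * (2.315e-07)^2 * 3567 * 9.81 / (9 * 0.00099)
v = 4.20946e-07 m/s = 420.946 nm/s

420.946


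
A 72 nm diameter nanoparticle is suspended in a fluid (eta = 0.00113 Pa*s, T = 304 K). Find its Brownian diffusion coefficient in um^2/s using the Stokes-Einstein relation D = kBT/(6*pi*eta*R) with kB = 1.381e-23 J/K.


Radius R = 72/2 = 36 nm = 3.6e-08 m
D = kB*T / (6*pi*eta*R)
D = 1.381e-23 * 304 / (6 * pi * 0.00113 * 3.6e-08)
D = 5.47501e-12 m^2/s = 5.475 um^2/s

5.475


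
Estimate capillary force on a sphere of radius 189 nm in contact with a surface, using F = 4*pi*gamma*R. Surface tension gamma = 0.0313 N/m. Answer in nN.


Convert radius: R = 189 nm = 1.89e-07 m
F = 4 * pi * gamma * R
F = 4 * pi * 0.0313 * 1.89e-07
F = 7.43389e-08 N = 74.3389 nN

74.3389


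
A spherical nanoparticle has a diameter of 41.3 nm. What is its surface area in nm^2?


Radius r = 41.3/2 = 20.65 nm
Surface area SA = 4 * pi * r^2
SA = 4 * pi * (20.65)^2
SA = 5358.58 nm^2

5358.58


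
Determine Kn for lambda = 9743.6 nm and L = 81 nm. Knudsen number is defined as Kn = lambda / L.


Knudsen number Kn = lambda / L
Kn = 9743.6 / 81
Kn = 120.2914

120.2914


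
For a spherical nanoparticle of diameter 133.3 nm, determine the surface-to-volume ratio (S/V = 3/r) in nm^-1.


Radius r = 133.3/2 = 66.65 nm
S/V = 3 / r = 3 / 66.65
S/V = 0.045 nm^-1

0.045


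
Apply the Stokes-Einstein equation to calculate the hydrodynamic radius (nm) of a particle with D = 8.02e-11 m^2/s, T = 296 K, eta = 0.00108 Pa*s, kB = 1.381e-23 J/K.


Stokes-Einstein: R = kB*T / (6*pi*eta*D)
R = 1.381e-23 * 296 / (6 * pi * 0.00108 * 8.02e-11)
R = 2.50372e-09 m = 2.5 nm

2.5


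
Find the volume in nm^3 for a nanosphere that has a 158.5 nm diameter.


Radius r = 158.5/2 = 79.25 nm
Volume V = (4/3) * pi * r^3
V = (4/3) * pi * (79.25)^3
V = 2084905.73 nm^3

2084905.73


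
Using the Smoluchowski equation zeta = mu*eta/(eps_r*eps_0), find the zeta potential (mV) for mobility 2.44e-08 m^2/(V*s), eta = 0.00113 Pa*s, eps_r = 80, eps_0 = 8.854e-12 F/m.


Smoluchowski equation: zeta = mu * eta / (eps_r * eps_0)
zeta = 2.44e-08 * 0.00113 / (80 * 8.854e-12)
zeta = 0.038926 V = 38.93 mV

38.93


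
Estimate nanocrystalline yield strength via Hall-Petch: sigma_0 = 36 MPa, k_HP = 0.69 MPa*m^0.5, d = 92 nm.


d = 92 nm = 9.2e-08 m
sqrt(d) = 0.000303315
Hall-Petch contribution = k / sqrt(d) = 0.69 / 0.000303315 = 2274.9 MPa
sigma = sigma_0 + k/sqrt(d) = 36 + 2274.9 = 2310.9 MPa

2310.9


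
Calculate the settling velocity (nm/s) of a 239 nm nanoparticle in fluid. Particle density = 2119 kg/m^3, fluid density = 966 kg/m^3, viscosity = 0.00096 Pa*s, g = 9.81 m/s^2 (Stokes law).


Radius R = 239/2 nm = 1.195e-07 m
Density difference = 2119 - 966 = 1153 kg/m^3
v = 2 * R^2 * (rho_p - rho_f) * g / (9 * eta)
v = 2 * (1.195e-07)^2 * 1153 * 9.81 / (9 * 0.00096)
v = 3.73896e-08 m/s = 37.3896 nm/s

37.3896


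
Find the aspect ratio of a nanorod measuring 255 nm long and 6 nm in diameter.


Aspect ratio AR = length / diameter
AR = 255 / 6
AR = 42.5

42.5


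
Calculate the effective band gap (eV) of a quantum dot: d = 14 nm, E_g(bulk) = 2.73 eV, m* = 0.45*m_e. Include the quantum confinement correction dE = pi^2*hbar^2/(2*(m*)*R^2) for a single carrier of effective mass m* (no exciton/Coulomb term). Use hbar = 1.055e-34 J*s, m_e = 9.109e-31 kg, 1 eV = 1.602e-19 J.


Radius R = 14/2 nm = 7e-09 m
Confinement energy dE = pi^2 * hbar^2 / (2 * m_eff * m_e * R^2)
dE = pi^2 * (1.055e-34)^2 / (2 * 0.45 * 9.109e-31 * (7e-09)^2) J, divided by 1.602e-19 J/eV
dE = 0.0171 eV
Total band gap = E_g(bulk) + dE = 2.73 + 0.0171 = 2.7471 eV

2.7471


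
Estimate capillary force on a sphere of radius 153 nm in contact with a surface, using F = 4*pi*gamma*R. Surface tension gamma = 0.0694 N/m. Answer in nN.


Convert radius: R = 153 nm = 1.53e-07 m
F = 4 * pi * gamma * R
F = 4 * pi * 0.0694 * 1.53e-07
F = 1.33432e-07 N = 133.4322 nN

133.4322


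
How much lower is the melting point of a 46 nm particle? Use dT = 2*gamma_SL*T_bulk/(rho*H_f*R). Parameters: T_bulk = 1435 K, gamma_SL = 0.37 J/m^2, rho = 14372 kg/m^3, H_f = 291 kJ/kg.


Radius R = 46/2 = 23 nm = 2.3e-08 m
Convert H_f = 291 kJ/kg = 291000 J/kg
dT = 2 * gamma_SL * T_bulk / (rho * H_f * R)
dT = 2 * 0.37 * 1435 / (14372 * 291000 * 2.3e-08)
dT = 11.0 K

11.0


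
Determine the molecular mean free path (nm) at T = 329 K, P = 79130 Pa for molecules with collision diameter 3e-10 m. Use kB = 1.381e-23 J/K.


Mean free path: lambda = kB*T / (sqrt(2) * pi * d^2 * P)
lambda = 1.381e-23 * 329 / (sqrt(2) * pi * (3e-10)^2 * 79130)
lambda = 1.43596e-07 m
lambda = 143.6 nm

143.6


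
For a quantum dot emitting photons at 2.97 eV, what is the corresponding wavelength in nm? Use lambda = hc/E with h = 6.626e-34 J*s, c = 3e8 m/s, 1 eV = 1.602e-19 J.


Convert energy: E = 2.97 eV = 2.97 * 1.602e-19 = 4.75794e-19 J
lambda = h*c / E = 6.626e-34 * 3e8 / 4.75794e-19
lambda = 4.17786e-07 m = 417.8 nm

417.8


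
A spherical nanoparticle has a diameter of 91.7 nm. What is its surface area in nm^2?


Radius r = 91.7/2 = 45.85 nm
Surface area SA = 4 * pi * r^2
SA = 4 * pi * (45.85)^2
SA = 26417.31 nm^2

26417.31


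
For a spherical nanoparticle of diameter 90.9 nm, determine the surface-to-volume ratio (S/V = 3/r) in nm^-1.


Radius r = 90.9/2 = 45.45 nm
S/V = 3 / r = 3 / 45.45
S/V = 0.066 nm^-1

0.066


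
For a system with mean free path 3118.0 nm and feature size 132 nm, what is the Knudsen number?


Knudsen number Kn = lambda / L
Kn = 3118.0 / 132
Kn = 23.6212

23.6212


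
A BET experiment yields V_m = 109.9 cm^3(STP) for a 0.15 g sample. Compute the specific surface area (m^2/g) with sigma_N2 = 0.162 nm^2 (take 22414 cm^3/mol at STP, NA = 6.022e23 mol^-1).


Number of moles in monolayer = V_m / 22414 = 109.9 / 22414 = 0.00490319
Number of molecules = moles * NA = 0.00490319 * 6.022e23
SA = molecules * sigma / mass
SA = (109.9 / 22414) * 6.022e23 * 0.162e-18 / 0.15
SA = 3188.9 m^2/g

3188.9


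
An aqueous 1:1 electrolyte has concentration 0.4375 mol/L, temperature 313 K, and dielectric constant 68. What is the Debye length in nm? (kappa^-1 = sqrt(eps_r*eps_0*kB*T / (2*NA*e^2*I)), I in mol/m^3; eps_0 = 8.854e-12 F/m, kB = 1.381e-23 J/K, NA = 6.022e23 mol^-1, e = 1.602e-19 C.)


Ionic strength I = 0.4375 * 1^2 * 1000 = 437.5 mol/m^3
kappa^-1 = sqrt(68 * 8.854e-12 * 1.381e-23 * 313 / (2 * 6.022e23 * (1.602e-19)^2 * 437.5))
kappa^-1 = 0.439 nm

0.439


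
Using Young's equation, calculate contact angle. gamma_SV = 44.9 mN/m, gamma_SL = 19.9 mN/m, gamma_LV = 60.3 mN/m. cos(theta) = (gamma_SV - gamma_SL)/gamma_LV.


cos(theta) = (gamma_SV - gamma_SL) / gamma_LV
cos(theta) = (44.9 - 19.9) / 60.3
cos(theta) = 0.414594
theta = arccos(0.414594) = 65.51 degrees

65.51


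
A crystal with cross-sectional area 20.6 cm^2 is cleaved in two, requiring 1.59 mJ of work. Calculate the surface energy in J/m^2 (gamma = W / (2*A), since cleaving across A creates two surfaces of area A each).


Convert: A = 20.6 cm^2 = 0.00206 m^2, W = 1.59 mJ = 0.00159 J
Cleaving exposes two faces of area A, so total new surface = 2*A and gamma = W / (2*A)
gamma = 0.00159 / (2 * 0.00206)
gamma = 0.386 J/m^2

0.386


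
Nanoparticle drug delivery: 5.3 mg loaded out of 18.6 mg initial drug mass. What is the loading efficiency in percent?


Drug loading efficiency = (drug loaded / drug initial) * 100
DLE = 5.3 / 18.6 * 100
DLE = 0.2849 * 100
DLE = 28.49%

28.49


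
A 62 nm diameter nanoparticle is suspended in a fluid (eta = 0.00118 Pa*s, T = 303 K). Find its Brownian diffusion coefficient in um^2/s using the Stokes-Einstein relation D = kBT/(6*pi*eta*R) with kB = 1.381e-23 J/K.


Radius R = 62/2 = 31 nm = 3.1e-08 m
D = kB*T / (6*pi*eta*R)
D = 1.381e-23 * 303 / (6 * pi * 0.00118 * 3.1e-08)
D = 6.06864e-12 m^2/s = 6.069 um^2/s

6.069


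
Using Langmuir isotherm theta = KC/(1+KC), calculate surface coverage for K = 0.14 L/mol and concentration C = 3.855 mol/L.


Langmuir isotherm: theta = K*C / (1 + K*C)
K*C = 0.14 * 3.855 = 0.5397
theta = 0.5397 / (1 + 0.5397) = 0.5397 / 1.5397
theta = 0.3505

0.3505


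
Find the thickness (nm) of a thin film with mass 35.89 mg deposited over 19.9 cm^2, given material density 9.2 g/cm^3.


Convert: m = 35.89 mg = 3.5890e-05 kg, A = 19.9 cm^2 = 1.9900e-03 m^2, rho = 9.2 g/cm^3 = 9200 kg/m^3
t = m / (A * rho)
t = 3.5890e-05 / (1.9900e-03 * 9200)
t = 1.9603e-06 m = 1960.3 nm

1960.3


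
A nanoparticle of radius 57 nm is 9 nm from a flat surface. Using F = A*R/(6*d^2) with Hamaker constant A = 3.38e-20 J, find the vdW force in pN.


Convert to SI: R = 57 nm = 5.7e-08 m, d = 9 nm = 9e-09 m
F = A * R / (6 * d^2)
F = 3.38e-20 * 5.7e-08 / (6 * (9e-09)^2)
F = 3.9642e-12 N = 3.964 pN

3.964


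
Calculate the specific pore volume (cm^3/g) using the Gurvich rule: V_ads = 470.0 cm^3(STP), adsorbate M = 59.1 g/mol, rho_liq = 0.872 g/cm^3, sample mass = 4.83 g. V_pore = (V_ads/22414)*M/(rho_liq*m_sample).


Moles adsorbed n = V_ads / 22414 = 470.0 / 22414 = 2.096904e-02 mol
Liquid volume V_liq = n * M / rho_liq = 2.096904e-02 * 59.1 / 0.872 = 1.42118 cm^3
Specific pore volume V_pore = V_liq / m_sample = 1.42118 / 4.83
V_pore = 0.2942 cm^3/g

0.2942


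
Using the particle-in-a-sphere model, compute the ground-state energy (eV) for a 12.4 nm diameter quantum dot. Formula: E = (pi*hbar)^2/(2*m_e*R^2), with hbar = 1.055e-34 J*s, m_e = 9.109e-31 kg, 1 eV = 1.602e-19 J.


Radius R = 12.4/2 = 6.2 nm = 6.2e-09 m
E = (pi * 1.055e-34)^2 / (2 * 9.109e-31 * (6.2e-09)^2)
E(J) = 1.56863e-21
E = E(J) / 1.602e-19 = 0.0098 eV

0.0098


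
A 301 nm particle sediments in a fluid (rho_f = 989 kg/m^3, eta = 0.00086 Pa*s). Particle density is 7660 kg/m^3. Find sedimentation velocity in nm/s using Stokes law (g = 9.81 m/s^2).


Radius R = 301/2 nm = 1.505e-07 m
Density difference = 7660 - 989 = 6671 kg/m^3
v = 2 * R^2 * (rho_p - rho_f) * g / (9 * eta)
v = 2 * (1.505e-07)^2 * 6671 * 9.81 / (9 * 0.00086)
v = 3.8302e-07 m/s = 383.0205 nm/s

383.0205


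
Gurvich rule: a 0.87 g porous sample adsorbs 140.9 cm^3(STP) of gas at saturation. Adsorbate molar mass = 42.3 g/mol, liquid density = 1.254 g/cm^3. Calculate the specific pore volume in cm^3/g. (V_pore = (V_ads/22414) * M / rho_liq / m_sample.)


Moles adsorbed n = V_ads / 22414 = 140.9 / 22414 = 6.286250e-03 mol
Liquid volume V_liq = n * M / rho_liq = 6.286250e-03 * 42.3 / 1.254 = 0.21205 cm^3
Specific pore volume V_pore = V_liq / m_sample = 0.21205 / 0.87
V_pore = 0.2437 cm^3/g

0.2437


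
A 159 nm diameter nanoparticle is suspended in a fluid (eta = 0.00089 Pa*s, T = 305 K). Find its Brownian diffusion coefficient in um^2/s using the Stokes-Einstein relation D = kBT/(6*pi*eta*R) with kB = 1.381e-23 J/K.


Radius R = 159/2 = 79.5 nm = 7.95e-08 m
D = kB*T / (6*pi*eta*R)
D = 1.381e-23 * 305 / (6 * pi * 0.00089 * 7.95e-08)
D = 3.15817e-12 m^2/s = 3.158 um^2/s

3.158


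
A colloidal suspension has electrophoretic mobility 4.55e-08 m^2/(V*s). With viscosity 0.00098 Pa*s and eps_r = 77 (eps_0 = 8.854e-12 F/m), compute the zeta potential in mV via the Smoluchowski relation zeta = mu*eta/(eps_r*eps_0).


Smoluchowski equation: zeta = mu * eta / (eps_r * eps_0)
zeta = 4.55e-08 * 0.00098 / (77 * 8.854e-12)
zeta = 0.065404 V = 65.4 mV

65.4


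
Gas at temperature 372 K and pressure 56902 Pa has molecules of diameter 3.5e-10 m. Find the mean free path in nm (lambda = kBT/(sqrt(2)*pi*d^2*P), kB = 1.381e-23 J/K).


Mean free path: lambda = kB*T / (sqrt(2) * pi * d^2 * P)
lambda = 1.381e-23 * 372 / (sqrt(2) * pi * (3.5e-10)^2 * 56902)
lambda = 1.65885e-07 m
lambda = 165.89 nm

165.89


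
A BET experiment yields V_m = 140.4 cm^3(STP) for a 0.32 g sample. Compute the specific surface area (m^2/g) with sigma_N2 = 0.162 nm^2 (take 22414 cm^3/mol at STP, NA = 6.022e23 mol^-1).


Number of moles in monolayer = V_m / 22414 = 140.4 / 22414 = 0.00626394
Number of molecules = moles * NA = 0.00626394 * 6.022e23
SA = molecules * sigma / mass
SA = (140.4 / 22414) * 6.022e23 * 0.162e-18 / 0.32
SA = 1909.6 m^2/g

1909.6


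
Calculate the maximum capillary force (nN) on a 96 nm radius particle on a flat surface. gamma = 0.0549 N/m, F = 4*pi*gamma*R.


Convert radius: R = 96 nm = 9.6e-08 m
F = 4 * pi * gamma * R
F = 4 * pi * 0.0549 * 9.6e-08
F = 6.62298e-08 N = 66.2298 nN

66.2298


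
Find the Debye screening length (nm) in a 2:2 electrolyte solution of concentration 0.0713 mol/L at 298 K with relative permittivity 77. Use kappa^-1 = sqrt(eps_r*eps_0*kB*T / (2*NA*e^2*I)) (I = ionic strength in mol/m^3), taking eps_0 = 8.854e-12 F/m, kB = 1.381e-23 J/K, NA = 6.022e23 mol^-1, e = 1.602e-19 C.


Ionic strength I = 0.0713 * 2^2 * 1000 = 285.2 mol/m^3
kappa^-1 = sqrt(77 * 8.854e-12 * 1.381e-23 * 298 / (2 * 6.022e23 * (1.602e-19)^2 * 285.2))
kappa^-1 = 0.564 nm

0.564


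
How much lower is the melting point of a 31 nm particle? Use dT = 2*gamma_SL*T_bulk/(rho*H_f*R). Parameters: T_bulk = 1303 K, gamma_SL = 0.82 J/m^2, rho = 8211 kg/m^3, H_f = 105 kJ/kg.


Radius R = 31/2 = 15.5 nm = 1.55e-08 m
Convert H_f = 105 kJ/kg = 105000 J/kg
dT = 2 * gamma_SL * T_bulk / (rho * H_f * R)
dT = 2 * 0.82 * 1303 / (8211 * 105000 * 1.55e-08)
dT = 159.9 K

159.9


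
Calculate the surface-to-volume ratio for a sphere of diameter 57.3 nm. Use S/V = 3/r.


Radius r = 57.3/2 = 28.65 nm
S/V = 3 / r = 3 / 28.65
S/V = 0.1047 nm^-1

0.1047


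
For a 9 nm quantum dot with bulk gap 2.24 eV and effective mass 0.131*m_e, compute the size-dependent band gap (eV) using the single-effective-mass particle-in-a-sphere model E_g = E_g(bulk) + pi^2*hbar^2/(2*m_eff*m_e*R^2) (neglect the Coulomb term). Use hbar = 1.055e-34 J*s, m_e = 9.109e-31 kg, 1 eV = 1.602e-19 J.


Radius R = 9/2 nm = 4.5e-09 m
Confinement energy dE = pi^2 * hbar^2 / (2 * m_eff * m_e * R^2)
dE = pi^2 * (1.055e-34)^2 / (2 * 0.131 * 9.109e-31 * (4.5e-09)^2) J, divided by 1.602e-19 J/eV
dE = 0.1419 eV
Total band gap = E_g(bulk) + dE = 2.24 + 0.1419 = 2.3819 eV

2.3819


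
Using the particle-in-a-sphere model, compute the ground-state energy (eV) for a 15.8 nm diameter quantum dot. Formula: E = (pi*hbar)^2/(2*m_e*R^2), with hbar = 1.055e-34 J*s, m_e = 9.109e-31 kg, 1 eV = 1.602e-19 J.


Radius R = 15.8/2 = 7.9 nm = 7.9e-09 m
E = (pi * 1.055e-34)^2 / (2 * 9.109e-31 * (7.9e-09)^2)
E(J) = 9.66162e-22
E = E(J) / 1.602e-19 = 0.006 eV

0.006


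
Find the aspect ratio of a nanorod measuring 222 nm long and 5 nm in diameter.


Aspect ratio AR = length / diameter
AR = 222 / 5
AR = 44.4

44.4


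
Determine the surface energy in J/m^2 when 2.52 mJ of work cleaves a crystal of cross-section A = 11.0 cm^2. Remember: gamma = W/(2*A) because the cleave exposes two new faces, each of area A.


Convert: A = 11.0 cm^2 = 0.0011 m^2, W = 2.52 mJ = 0.00252 J
Cleaving exposes two faces of area A, so total new surface = 2*A and gamma = W / (2*A)
gamma = 0.00252 / (2 * 0.0011)
gamma = 1.145 J/m^2

1.145


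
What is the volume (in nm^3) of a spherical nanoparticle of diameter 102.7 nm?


Radius r = 102.7/2 = 51.35 nm
Volume V = (4/3) * pi * r^3
V = (4/3) * pi * (51.35)^3
V = 567165.69 nm^3

567165.69


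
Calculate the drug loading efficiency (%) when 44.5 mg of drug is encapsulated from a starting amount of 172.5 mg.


Drug loading efficiency = (drug loaded / drug initial) * 100
DLE = 44.5 / 172.5 * 100
DLE = 0.258 * 100
DLE = 25.8%

25.8


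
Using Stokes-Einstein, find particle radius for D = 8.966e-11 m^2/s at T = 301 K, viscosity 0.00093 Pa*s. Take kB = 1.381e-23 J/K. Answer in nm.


Stokes-Einstein: R = kB*T / (6*pi*eta*D)
R = 1.381e-23 * 301 / (6 * pi * 0.00093 * 8.966e-11)
R = 2.64471e-09 m = 2.64 nm

2.64


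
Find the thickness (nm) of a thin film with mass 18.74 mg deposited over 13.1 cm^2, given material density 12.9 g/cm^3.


Convert: m = 18.74 mg = 1.8740e-05 kg, A = 13.1 cm^2 = 1.3100e-03 m^2, rho = 12.9 g/cm^3 = 12900 kg/m^3
t = m / (A * rho)
t = 1.8740e-05 / (1.3100e-03 * 12900)
t = 1.1089e-06 m = 1108.9 nm

1108.9


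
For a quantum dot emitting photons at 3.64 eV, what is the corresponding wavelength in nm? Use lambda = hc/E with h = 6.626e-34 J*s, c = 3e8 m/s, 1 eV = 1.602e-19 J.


Convert energy: E = 3.64 eV = 3.64 * 1.602e-19 = 5.83128e-19 J
lambda = h*c / E = 6.626e-34 * 3e8 / 5.83128e-19
lambda = 3.40886e-07 m = 340.9 nm

340.9


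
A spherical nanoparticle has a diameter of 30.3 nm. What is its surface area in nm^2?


Radius r = 30.3/2 = 15.15 nm
Surface area SA = 4 * pi * r^2
SA = 4 * pi * (15.15)^2
SA = 2884.26 nm^2

2884.26


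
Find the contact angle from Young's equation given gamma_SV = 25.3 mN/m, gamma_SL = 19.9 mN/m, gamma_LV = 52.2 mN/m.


cos(theta) = (gamma_SV - gamma_SL) / gamma_LV
cos(theta) = (25.3 - 19.9) / 52.2
cos(theta) = 0.103448
theta = arccos(0.103448) = 84.06 degrees

84.06


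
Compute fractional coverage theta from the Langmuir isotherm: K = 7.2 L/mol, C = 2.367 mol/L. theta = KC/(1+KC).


Langmuir isotherm: theta = K*C / (1 + K*C)
K*C = 7.2 * 2.367 = 17.0424
theta = 17.0424 / (1 + 17.0424) = 17.0424 / 18.0424
theta = 0.9446

0.9446


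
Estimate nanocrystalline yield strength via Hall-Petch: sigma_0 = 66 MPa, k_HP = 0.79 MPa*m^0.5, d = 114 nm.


d = 114 nm = 1.14e-07 m
sqrt(d) = 0.0003376389
Hall-Petch contribution = k / sqrt(d) = 0.79 / 0.0003376389 = 2339.8 MPa
sigma = sigma_0 + k/sqrt(d) = 66 + 2339.8 = 2405.8 MPa

2405.8


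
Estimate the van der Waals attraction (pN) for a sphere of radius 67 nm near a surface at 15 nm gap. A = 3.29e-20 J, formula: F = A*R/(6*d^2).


Convert to SI: R = 67 nm = 6.7e-08 m, d = 15 nm = 1.5e-08 m
F = A * R / (6 * d^2)
F = 3.29e-20 * 6.7e-08 / (6 * (1.5e-08)^2)
F = 1.63281e-12 N = 1.633 pN

1.633


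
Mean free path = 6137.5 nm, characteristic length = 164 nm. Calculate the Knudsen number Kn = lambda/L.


Knudsen number Kn = lambda / L
Kn = 6137.5 / 164
Kn = 37.4238

37.4238


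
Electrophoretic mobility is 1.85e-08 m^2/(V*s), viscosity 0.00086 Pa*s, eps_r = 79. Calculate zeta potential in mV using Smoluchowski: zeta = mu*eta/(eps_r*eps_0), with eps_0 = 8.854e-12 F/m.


Smoluchowski equation: zeta = mu * eta / (eps_r * eps_0)
zeta = 1.85e-08 * 0.00086 / (79 * 8.854e-12)
zeta = 0.022746 V = 22.75 mV

22.75


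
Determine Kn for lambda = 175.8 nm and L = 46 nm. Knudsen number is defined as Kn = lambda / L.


Knudsen number Kn = lambda / L
Kn = 175.8 / 46
Kn = 3.8217

3.8217


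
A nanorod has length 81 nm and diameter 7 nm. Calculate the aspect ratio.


Aspect ratio AR = length / diameter
AR = 81 / 7
AR = 11.57

11.57


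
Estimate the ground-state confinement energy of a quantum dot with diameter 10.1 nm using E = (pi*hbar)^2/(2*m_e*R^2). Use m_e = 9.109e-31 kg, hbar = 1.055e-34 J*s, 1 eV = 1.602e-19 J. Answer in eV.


Radius R = 10.1/2 = 5.05 nm = 5.05e-09 m
E = (pi * 1.055e-34)^2 / (2 * 9.109e-31 * (5.05e-09)^2)
E(J) = 2.3644e-21
E = E(J) / 1.602e-19 = 0.0148 eV

0.0148


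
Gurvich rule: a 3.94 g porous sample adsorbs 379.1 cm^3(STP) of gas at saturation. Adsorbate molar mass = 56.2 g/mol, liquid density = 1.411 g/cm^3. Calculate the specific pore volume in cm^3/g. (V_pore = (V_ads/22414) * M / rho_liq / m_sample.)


Moles adsorbed n = V_ads / 22414 = 379.1 / 22414 = 1.691354e-02 mol
Liquid volume V_liq = n * M / rho_liq = 1.691354e-02 * 56.2 / 1.411 = 0.67366 cm^3
Specific pore volume V_pore = V_liq / m_sample = 0.67366 / 3.94
V_pore = 0.171 cm^3/g

0.171


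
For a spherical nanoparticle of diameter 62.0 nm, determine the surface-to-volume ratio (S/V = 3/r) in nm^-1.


Radius r = 62.0/2 = 31 nm
S/V = 3 / r = 3 / 31
S/V = 0.0968 nm^-1

0.0968


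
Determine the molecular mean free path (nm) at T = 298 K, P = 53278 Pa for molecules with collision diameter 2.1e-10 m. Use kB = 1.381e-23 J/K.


Mean free path: lambda = kB*T / (sqrt(2) * pi * d^2 * P)
lambda = 1.381e-23 * 298 / (sqrt(2) * pi * (2.1e-10)^2 * 53278)
lambda = 3.94238e-07 m
lambda = 394.24 nm

394.24


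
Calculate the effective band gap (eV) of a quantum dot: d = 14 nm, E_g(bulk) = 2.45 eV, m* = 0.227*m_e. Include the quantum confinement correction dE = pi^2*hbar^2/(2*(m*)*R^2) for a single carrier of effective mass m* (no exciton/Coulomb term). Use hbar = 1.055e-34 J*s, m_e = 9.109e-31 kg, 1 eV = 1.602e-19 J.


Radius R = 14/2 nm = 7e-09 m
Confinement energy dE = pi^2 * hbar^2 / (2 * m_eff * m_e * R^2)
dE = pi^2 * (1.055e-34)^2 / (2 * 0.227 * 9.109e-31 * (7e-09)^2) J, divided by 1.602e-19 J/eV
dE = 0.0338 eV
Total band gap = E_g(bulk) + dE = 2.45 + 0.0338 = 2.4838 eV

2.4838
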